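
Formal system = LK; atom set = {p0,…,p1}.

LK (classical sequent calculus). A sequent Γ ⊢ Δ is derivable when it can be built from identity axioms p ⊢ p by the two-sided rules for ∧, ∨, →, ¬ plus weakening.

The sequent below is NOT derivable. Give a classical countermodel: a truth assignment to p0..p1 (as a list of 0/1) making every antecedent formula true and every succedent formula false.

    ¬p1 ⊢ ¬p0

Search for a countermodel by truth-table:
  v=00: Γ:[¬p1=T] Δ:[¬p0=T] refutes=False
  v=01: Γ:[¬p1=F] Δ:[¬p0=T] refutes=False
  v=10: Γ:[¬p1=T] Δ:[¬p0=F] refutes=True  ← countermodel

Result: [1, 0]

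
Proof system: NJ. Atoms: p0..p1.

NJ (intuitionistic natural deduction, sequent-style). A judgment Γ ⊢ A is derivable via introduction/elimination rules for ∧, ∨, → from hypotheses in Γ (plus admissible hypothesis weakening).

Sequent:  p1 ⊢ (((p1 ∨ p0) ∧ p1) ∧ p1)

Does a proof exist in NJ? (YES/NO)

Proof tree:
[∧I] p1 ⊢ (((p1 ∨ p0) ∧ p1) ∧ p1)
  [∧I] p1 ⊢ ((p1 ∨ p0) ∧ p1)
    [∨I₁] p1 ⊢ (p1 ∨ p0)
      [Ax] p1 ⊢ p1
    [Ax] p1 ⊢ p1
  [Ax] p1 ⊢ p1

Result: YES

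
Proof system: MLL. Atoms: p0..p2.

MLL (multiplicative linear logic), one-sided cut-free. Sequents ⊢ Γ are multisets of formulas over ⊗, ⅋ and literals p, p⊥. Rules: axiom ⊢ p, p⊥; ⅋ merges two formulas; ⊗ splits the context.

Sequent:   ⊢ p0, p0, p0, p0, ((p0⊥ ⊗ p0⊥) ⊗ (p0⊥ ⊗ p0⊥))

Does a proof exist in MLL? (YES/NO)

Proof tree:
[⊗]  ⊢ p0, p0, p0, p0, ((p0⊥ ⊗ p0⊥) ⊗ (p0⊥ ⊗ p0⊥))
  [⊗]  ⊢ p0, p0, (p0⊥ ⊗ p0⊥)
    [Ax]  ⊢ p0, p0⊥
    [Ax]  ⊢ p0, p0⊥
  [⊗]  ⊢ p0, p0, (p0⊥ ⊗ p0⊥)
    [Ax]  ⊢ p0, p0⊥
    [Ax]  ⊢ p0, p0⊥

Result: YES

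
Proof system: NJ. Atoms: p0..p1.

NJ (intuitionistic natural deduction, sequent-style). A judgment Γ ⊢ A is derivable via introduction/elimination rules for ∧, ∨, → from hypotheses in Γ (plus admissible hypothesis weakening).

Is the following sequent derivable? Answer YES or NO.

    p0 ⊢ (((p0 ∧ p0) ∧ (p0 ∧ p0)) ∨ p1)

Derivation trace:
[∨I₁] p0 ⊢ (((p0 ∧ p0) ∧ (p0 ∧ p0)) ∨ p1)
  [∧I] p0 ⊢ ((p0 ∧ p0) ∧ (p0 ∧ p0))
    [∧I] p0 ⊢ (p0 ∧ p0)
      [Ax] p0 ⊢ p0
      [Ax] p0 ⊢ p0
    [∧I] p0 ⊢ (p0 ∧ p0)
      [Ax] p0 ⊢ p0
      [Ax] p0 ⊢ p0

Result: YES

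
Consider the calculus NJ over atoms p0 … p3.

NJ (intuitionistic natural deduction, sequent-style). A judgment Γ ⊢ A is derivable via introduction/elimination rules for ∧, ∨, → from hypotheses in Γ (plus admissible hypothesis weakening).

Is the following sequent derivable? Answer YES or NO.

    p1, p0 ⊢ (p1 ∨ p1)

Proof tree:
[∨I₁] p1, p0 ⊢ (p1 ∨ p1)
  [Wk] p1, p0 ⊢ p1
    [Ax] p1 ⊢ p1

Result: YES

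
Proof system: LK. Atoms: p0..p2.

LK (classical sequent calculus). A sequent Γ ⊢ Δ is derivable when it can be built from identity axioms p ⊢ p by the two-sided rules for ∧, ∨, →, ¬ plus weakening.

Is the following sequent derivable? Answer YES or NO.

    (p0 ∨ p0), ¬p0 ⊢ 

Derivation trace:
[¬L] (p0 ∨ p0), ¬p0 ⊢ 
  [∨L] (p0 ∨ p0) ⊢ p0
    [Ax] p0 ⊢ p0
    [Ax] p0 ⊢ p0

Result: YES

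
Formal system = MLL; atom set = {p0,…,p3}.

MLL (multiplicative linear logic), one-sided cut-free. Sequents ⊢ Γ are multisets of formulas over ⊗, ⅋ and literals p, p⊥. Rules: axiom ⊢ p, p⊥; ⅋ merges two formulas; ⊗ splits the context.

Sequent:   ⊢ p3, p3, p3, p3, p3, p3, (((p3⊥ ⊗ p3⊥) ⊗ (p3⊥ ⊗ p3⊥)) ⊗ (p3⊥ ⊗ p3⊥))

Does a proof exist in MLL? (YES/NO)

Derivation trace:
[⊗]  ⊢ p3, p3, p3, p3, p3, p3, (((p3⊥ ⊗ p3⊥) ⊗ (p3⊥ ⊗ p3⊥)) ⊗ (p3⊥ ⊗ p3⊥))
  [⊗]  ⊢ p3, p3, p3, p3, ((p3⊥ ⊗ p3⊥) ⊗ (p3⊥ ⊗ p3⊥))
    [⊗]  ⊢ p3, p3, (p3⊥ ⊗ p3⊥)
      [Ax]  ⊢ p3, p3⊥
      [Ax]  ⊢ p3, p3⊥
    [⊗]  ⊢ p3, p3, (p3⊥ ⊗ p3⊥)
      [Ax]  ⊢ p3, p3⊥
      [Ax]  ⊢ p3, p3⊥
  [⊗]  ⊢ p3, p3, (p3⊥ ⊗ p3⊥)
    [Ax]  ⊢ p3, p3⊥
    [Ax]  ⊢ p3, p3⊥

Result: YES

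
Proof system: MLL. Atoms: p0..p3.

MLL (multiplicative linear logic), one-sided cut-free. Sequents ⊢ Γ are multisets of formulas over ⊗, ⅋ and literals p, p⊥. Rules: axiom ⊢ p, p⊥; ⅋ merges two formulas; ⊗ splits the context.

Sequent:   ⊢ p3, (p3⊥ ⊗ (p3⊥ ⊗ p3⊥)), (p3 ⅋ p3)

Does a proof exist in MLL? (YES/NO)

Derivation (root first):
[⅋]  ⊢ p3, (p3⊥ ⊗ (p3⊥ ⊗ p3⊥)), (p3 ⅋ p3)
  [⊗]  ⊢ p3, p3, p3, (p3⊥ ⊗ (p3⊥ ⊗ p3⊥))
    [Ax]  ⊢ p3, p3⊥
    [⊗]  ⊢ p3, p3, (p3⊥ ⊗ p3⊥)
      [Ax]  ⊢ p3, p3⊥
      [Ax]  ⊢ p3, p3⊥

Result: YES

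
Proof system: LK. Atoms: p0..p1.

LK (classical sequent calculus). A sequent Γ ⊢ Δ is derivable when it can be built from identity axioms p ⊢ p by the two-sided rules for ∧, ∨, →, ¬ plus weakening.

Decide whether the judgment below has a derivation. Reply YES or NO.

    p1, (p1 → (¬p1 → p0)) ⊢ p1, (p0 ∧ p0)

Proof tree:
[→L] p1, (p1 → (¬p1 → p0)) ⊢ p1, (p0 ∧ p0)
  [Ax] p1 ⊢ p1
  [→L] (¬p1 → p0) ⊢ p1, (p0 ∧ p0)
    [¬R]  ⊢ p1, ¬p1
      [Ax] p1 ⊢ p1
    [∧R] p0 ⊢ (p0 ∧ p0)
      [Ax] p0 ⊢ p0
      [Ax] p0 ⊢ p0

Result: YES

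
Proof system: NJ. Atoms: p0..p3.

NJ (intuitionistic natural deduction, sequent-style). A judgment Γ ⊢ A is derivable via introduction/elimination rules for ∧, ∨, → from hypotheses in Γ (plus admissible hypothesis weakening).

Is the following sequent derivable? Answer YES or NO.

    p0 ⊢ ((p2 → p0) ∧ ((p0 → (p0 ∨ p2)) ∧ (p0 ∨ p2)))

Derivation trace:
[∧I] p0 ⊢ ((p2 → p0) ∧ ((p0 → (p0 ∨ p2)) ∧ (p0 ∨ p2)))
  [→I] p0 ⊢ (p2 → p0)
    [Wk] p0, p2 ⊢ p0
      [Ax] p0 ⊢ p0
  [∧I] p0 ⊢ ((p0 → (p0 ∨ p2)) ∧ (p0 ∨ p2))
    [→I]  ⊢ (p0 → (p0 ∨ p2))
      [∨I₁] p0 ⊢ (p0 ∨ p2)
        [Ax] p0 ⊢ p0
    [∨I₁] p0 ⊢ (p0 ∨ p2)
      [Ax] p0 ⊢ p0

Result: YES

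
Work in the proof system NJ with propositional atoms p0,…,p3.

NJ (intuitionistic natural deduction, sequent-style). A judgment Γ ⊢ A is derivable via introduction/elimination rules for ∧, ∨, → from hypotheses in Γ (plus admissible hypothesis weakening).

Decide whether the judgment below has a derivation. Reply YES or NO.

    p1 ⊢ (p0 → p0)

Proof tree:
[Wk] p1 ⊢ (p0 → p0)
  [→I]  ⊢ (p0 → p0)
    [Ax] p0 ⊢ p0

Result: YES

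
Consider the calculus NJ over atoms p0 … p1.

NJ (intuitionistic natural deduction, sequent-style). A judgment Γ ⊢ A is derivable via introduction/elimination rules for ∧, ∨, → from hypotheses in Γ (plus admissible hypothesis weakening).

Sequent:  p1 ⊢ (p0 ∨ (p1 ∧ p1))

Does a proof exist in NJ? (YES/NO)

Derivation (root first):
[∨I₂] p1 ⊢ (p0 ∨ (p1 ∧ p1))
  [∧I] p1 ⊢ (p1 ∧ p1)
    [Ax] p1 ⊢ p1
    [Ax] p1 ⊢ p1

Result: YES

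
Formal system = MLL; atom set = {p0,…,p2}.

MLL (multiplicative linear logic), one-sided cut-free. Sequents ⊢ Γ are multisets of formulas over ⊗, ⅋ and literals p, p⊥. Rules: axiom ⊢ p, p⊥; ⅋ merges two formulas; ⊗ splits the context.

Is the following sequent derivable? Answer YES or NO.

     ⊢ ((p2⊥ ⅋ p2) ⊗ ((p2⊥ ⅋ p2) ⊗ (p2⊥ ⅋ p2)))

Proof tree:
[⊗]  ⊢ ((p2⊥ ⅋ p2) ⊗ ((p2⊥ ⅋ p2) ⊗ (p2⊥ ⅋ p2)))
  [⅋]  ⊢ (p2⊥ ⅋ p2)
    [Ax]  ⊢ p2, p2⊥
  [⊗]  ⊢ ((p2⊥ ⅋ p2) ⊗ (p2⊥ ⅋ p2))
    [⅋]  ⊢ (p2⊥ ⅋ p2)
      [Ax]  ⊢ p2, p2⊥
    [⅋]  ⊢ (p2⊥ ⅋ p2)
      [Ax]  ⊢ p2, p2⊥

Result: YES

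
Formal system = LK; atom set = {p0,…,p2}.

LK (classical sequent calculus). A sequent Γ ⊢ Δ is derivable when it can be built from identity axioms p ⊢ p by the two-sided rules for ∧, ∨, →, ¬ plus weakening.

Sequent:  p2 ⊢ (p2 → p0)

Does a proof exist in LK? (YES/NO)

Search for a countermodel by truth-table:
  v=000: Γ:[p2=F] Δ:[(p2 → p0)=T] refutes=False
  v=001: Γ:[p2=T] Δ:[(p2 → p0)=F] refutes=True  ← countermodel

Result: NO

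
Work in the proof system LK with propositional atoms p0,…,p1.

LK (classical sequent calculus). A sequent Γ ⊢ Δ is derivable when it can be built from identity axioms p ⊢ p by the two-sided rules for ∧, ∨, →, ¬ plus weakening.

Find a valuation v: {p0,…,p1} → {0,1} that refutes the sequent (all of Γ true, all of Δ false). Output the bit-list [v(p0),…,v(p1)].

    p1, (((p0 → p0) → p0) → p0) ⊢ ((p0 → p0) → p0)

Truth-table refutation:
  v=00: Γ:[p1=F, (((p0 → p0) → p0) → p0)=T] Δ:[((p0 → p0) → p0)=F] refutes=False
  v=01: Γ:[p1=T, (((p0 → p0) → p0) → p0)=T] Δ:[((p0 → p0) → p0)=F] refutes=True  ← countermodel

Result: [0, 1]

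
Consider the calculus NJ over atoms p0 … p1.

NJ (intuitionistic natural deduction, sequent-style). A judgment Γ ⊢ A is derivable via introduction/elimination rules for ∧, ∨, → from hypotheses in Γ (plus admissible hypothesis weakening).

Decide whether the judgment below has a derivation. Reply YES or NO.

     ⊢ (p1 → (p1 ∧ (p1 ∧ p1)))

Proof tree:
[→I]  ⊢ (p1 → (p1 ∧ (p1 ∧ p1)))
  [∧I] p1 ⊢ (p1 ∧ (p1 ∧ p1))
    [Ax] p1 ⊢ p1
    [∧I] p1 ⊢ (p1 ∧ p1)
      [Ax] p1 ⊢ p1
      [Ax] p1 ⊢ p1

Result: YES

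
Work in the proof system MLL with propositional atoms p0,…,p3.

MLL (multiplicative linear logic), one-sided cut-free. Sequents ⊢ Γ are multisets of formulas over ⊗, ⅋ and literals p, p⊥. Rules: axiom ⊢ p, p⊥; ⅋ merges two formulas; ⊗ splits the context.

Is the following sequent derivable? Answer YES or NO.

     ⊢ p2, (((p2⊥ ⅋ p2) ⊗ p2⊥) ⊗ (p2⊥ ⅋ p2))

Derivation trace:
[⊗]  ⊢ p2, (((p2⊥ ⅋ p2) ⊗ p2⊥) ⊗ (p2⊥ ⅋ p2))
  [⊗]  ⊢ p2, ((p2⊥ ⅋ p2) ⊗ p2⊥)
    [⅋]  ⊢ (p2⊥ ⅋ p2)
      [Ax]  ⊢ p2, p2⊥
    [Ax]  ⊢ p2, p2⊥
  [⅋]  ⊢ (p2⊥ ⅋ p2)
    [Ax]  ⊢ p2, p2⊥

Result: YES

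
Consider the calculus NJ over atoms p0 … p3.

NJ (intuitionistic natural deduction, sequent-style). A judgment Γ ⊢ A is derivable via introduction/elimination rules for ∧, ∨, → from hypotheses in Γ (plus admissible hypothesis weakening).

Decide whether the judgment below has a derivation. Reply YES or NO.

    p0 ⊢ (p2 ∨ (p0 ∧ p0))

Proof tree:
[∨I₂] p0 ⊢ (p2 ∨ (p0 ∧ p0))
  [∧I] p0 ⊢ (p0 ∧ p0)
    [Ax] p0 ⊢ p0
    [Ax] p0 ⊢ p0

Result: YES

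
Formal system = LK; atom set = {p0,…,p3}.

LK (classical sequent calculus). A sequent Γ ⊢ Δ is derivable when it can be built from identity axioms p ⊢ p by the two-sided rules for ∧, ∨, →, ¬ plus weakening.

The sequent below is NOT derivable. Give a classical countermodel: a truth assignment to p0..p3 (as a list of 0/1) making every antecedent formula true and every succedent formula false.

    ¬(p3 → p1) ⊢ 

Search for a countermodel by truth-table:
  v=0000: Γ:[¬(p3 → p1)=F] Δ:[] refutes=False
  v=0001: Γ:[¬(p3 → p1)=T] Δ:[] refutes=True  ← countermodel

Result: [0, 0, 0, 1]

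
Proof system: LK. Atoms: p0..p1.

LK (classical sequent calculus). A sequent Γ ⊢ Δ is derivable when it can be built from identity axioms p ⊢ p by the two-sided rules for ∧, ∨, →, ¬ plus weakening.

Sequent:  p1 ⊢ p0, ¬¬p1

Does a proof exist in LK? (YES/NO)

Derivation trace:
[¬R] p1 ⊢ p0, ¬¬p1
  [WR] p1, ¬p1 ⊢ p0
    [¬L] p1, ¬p1 ⊢ 
      [Ax] p1 ⊢ p1

Result: YES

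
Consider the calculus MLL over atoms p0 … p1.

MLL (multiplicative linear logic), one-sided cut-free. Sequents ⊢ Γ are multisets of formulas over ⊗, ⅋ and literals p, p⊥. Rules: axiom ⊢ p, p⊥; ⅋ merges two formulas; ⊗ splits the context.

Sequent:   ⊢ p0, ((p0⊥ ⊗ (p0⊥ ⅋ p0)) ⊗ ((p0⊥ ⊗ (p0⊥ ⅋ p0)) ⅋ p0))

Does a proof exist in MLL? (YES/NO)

Derivation trace:
[⊗]  ⊢ p0, ((p0⊥ ⊗ (p0⊥ ⅋ p0)) ⊗ ((p0⊥ ⊗ (p0⊥ ⅋ p0)) ⅋ p0))
  [⊗]  ⊢ p0, (p0⊥ ⊗ (p0⊥ ⅋ p0))
    [Ax]  ⊢ p0, p0⊥
    [⅋]  ⊢ (p0⊥ ⅋ p0)
      [Ax]  ⊢ p0, p0⊥
  [⅋]  ⊢ ((p0⊥ ⊗ (p0⊥ ⅋ p0)) ⅋ p0)
    [⊗]  ⊢ p0, (p0⊥ ⊗ (p0⊥ ⅋ p0))
      [Ax]  ⊢ p0, p0⊥
      [⅋]  ⊢ (p0⊥ ⅋ p0)
        [Ax]  ⊢ p0, p0⊥

Result: YES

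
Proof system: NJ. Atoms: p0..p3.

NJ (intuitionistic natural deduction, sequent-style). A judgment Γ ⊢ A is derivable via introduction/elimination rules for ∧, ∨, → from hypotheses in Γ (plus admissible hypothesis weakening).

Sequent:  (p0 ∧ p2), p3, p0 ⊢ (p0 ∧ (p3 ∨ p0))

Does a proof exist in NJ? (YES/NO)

Derivation trace:
[∧I] (p0 ∧ p2), p3, p0 ⊢ (p0 ∧ (p3 ∨ p0))
  [Wk] p0, (p0 ∧ p2) ⊢ p0
    [Ax] p0 ⊢ p0
  [∨I₁] p3 ⊢ (p3 ∨ p0)
    [Ax] p3 ⊢ p3

Result: YES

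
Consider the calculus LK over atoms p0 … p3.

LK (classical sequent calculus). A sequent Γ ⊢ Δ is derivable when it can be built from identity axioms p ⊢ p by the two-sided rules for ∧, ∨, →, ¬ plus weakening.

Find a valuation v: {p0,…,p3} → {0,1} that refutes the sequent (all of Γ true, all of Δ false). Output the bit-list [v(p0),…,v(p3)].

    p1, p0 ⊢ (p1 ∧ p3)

Search for a countermodel by truth-table:
  v=0000: Γ:[p1=F, p0=F] Δ:[(p1 ∧ p3)=F] refutes=False
  v=0001: Γ:[p1=F, p0=F] Δ:[(p1 ∧ p3)=F] refutes=False
  v=0010: Γ:[p1=F, p0=F] Δ:[(p1 ∧ p3)=F] refutes=False
  v=0011: Γ:[p1=F, p0=F] Δ:[(p1 ∧ p3)=F] refutes=False
  v=0100: Γ:[p1=T, p0=F] Δ:[(p1 ∧ p3)=F] refutes=False
  v=0101: Γ:[p1=T, p0=F] Δ:[(p1 ∧ p3)=T] refutes=False
  v=0110: Γ:[p1=T, p0=F] Δ:[(p1 ∧ p3)=F] refutes=False
  v=0111: Γ:[p1=T, p0=F] Δ:[(p1 ∧ p3)=T] refutes=False
  v=1000: Γ:[p1=F, p0=T] Δ:[(p1 ∧ p3)=F] refutes=False
  v=1001: Γ:[p1=F, p0=T] Δ:[(p1 ∧ p3)=F] refutes=False
  v=1010: Γ:[p1=F, p0=T] Δ:[(p1 ∧ p3)=F] refutes=False
  v=1011: Γ:[p1=F, p0=T] Δ:[(p1 ∧ p3)=F] refutes=False
  v=1100: Γ:[p1=T, p0=T] Δ:[(p1 ∧ p3)=F] refutes=True  ← countermodel

Result: [1, 1, 0, 0]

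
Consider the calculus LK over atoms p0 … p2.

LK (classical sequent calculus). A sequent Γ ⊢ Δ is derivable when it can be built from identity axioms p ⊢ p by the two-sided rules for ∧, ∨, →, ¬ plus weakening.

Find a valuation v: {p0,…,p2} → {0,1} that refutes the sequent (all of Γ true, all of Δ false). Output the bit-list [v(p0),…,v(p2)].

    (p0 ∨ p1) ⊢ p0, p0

Truth-table refutation:
  v=000: Γ:[(p0 ∨ p1)=F] Δ:[p0=F, p0=F] refutes=False
  v=001: Γ:[(p0 ∨ p1)=F] Δ:[p0=F, p0=F] refutes=False
  v=010: Γ:[(p0 ∨ p1)=T] Δ:[p0=F, p0=F] refutes=True  ← countermodel

Result: [0, 1, 0]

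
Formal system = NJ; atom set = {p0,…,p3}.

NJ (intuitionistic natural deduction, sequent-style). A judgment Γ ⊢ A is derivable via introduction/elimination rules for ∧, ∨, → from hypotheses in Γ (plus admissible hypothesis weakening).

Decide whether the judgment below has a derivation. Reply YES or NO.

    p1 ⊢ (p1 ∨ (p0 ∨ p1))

Derivation trace:
[∨I₂] p1 ⊢ (p1 ∨ (p0 ∨ p1))
  [∨I₂] p1 ⊢ (p0 ∨ p1)
    [Ax] p1 ⊢ p1

Result: YES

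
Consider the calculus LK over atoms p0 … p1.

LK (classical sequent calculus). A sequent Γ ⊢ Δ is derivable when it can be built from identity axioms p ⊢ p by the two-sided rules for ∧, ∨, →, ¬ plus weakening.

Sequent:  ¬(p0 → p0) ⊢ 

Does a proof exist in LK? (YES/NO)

Derivation trace:
[¬L] ¬(p0 → p0) ⊢ 
  [→R]  ⊢ (p0 → p0)
    [Ax] p0 ⊢ p0

Result: YES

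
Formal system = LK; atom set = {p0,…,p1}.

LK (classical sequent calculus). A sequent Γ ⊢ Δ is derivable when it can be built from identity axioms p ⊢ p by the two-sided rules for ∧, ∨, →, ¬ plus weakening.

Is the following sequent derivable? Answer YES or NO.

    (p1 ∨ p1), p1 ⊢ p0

Search for a countermodel by truth-table:
  v=00: Γ:[(p1 ∨ p1)=F, p1=F] Δ:[p0=F] refutes=False
  v=01: Γ:[(p1 ∨ p1)=T, p1=T] Δ:[p0=F] refutes=True  ← countermodel

Result: NO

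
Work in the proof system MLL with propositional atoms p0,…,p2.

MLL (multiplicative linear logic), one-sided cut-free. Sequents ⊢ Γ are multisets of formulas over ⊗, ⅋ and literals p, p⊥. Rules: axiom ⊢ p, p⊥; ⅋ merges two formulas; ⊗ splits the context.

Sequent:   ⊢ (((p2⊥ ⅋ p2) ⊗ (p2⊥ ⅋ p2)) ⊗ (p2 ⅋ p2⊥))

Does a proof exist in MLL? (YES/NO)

Derivation (root first):
[⊗]  ⊢ (((p2⊥ ⅋ p2) ⊗ (p2⊥ ⅋ p2)) ⊗ (p2 ⅋ p2⊥))
  [⊗]  ⊢ ((p2⊥ ⅋ p2) ⊗ (p2⊥ ⅋ p2))
    [⅋]  ⊢ (p2⊥ ⅋ p2)
      [Ax]  ⊢ p2, p2⊥
    [⅋]  ⊢ (p2⊥ ⅋ p2)
      [Ax]  ⊢ p2, p2⊥
  [⅋]  ⊢ (p2 ⅋ p2⊥)
    [Ax]  ⊢ p2, p2⊥

Result: YES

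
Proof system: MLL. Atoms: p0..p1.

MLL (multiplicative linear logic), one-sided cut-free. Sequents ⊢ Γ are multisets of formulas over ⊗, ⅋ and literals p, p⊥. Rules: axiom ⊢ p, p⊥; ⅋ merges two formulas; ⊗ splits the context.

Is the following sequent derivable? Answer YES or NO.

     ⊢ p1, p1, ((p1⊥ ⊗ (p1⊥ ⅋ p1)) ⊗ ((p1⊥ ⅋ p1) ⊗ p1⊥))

Proof tree:
[⊗]  ⊢ p1, p1, ((p1⊥ ⊗ (p1⊥ ⅋ p1)) ⊗ ((p1⊥ ⅋ p1) ⊗ p1⊥))
  [⊗]  ⊢ p1, (p1⊥ ⊗ (p1⊥ ⅋ p1))
    [Ax]  ⊢ p1, p1⊥
    [⅋]  ⊢ (p1⊥ ⅋ p1)
      [Ax]  ⊢ p1, p1⊥
  [⊗]  ⊢ p1, ((p1⊥ ⅋ p1) ⊗ p1⊥)
    [⅋]  ⊢ (p1⊥ ⅋ p1)
      [Ax]  ⊢ p1, p1⊥
    [Ax]  ⊢ p1, p1⊥

Result: YES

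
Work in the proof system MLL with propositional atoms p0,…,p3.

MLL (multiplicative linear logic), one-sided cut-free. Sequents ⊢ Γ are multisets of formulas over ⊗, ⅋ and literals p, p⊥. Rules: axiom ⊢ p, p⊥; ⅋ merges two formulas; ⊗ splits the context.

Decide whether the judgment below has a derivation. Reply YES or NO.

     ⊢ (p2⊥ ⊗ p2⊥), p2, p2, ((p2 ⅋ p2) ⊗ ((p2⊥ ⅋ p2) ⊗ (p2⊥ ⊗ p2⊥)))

Proof tree:
[⊗]  ⊢ (p2⊥ ⊗ p2⊥), p2, p2, ((p2 ⅋ p2) ⊗ ((p2⊥ ⅋ p2) ⊗ (p2⊥ ⊗ p2⊥)))
  [⅋]  ⊢ (p2⊥ ⊗ p2⊥), (p2 ⅋ p2)
    [⊗]  ⊢ p2, p2, (p2⊥ ⊗ p2⊥)
      [Ax]  ⊢ p2, p2⊥
      [Ax]  ⊢ p2, p2⊥
  [⊗]  ⊢ p2, p2, ((p2⊥ ⅋ p2) ⊗ (p2⊥ ⊗ p2⊥))
    [⅋]  ⊢ (p2⊥ ⅋ p2)
      [Ax]  ⊢ p2, p2⊥
    [⊗]  ⊢ p2, p2, (p2⊥ ⊗ p2⊥)
      [Ax]  ⊢ p2, p2⊥
      [Ax]  ⊢ p2, p2⊥

Result: YES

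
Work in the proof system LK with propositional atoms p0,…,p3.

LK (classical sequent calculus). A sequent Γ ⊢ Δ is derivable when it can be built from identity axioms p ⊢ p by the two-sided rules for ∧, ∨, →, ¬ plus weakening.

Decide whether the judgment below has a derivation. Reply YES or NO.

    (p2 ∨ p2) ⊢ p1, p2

Proof tree:
[∨L] (p2 ∨ p2) ⊢ p1, p2
  [Ax] p2 ⊢ p2
  [WR] p2 ⊢ p2, p1
    [Ax] p2 ⊢ p2

Result: YES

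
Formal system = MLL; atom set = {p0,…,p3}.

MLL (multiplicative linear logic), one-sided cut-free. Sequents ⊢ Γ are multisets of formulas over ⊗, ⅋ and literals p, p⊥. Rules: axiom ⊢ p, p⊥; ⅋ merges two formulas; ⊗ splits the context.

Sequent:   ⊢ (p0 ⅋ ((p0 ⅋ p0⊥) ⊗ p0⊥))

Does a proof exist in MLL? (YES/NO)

Derivation trace:
[⅋]  ⊢ (p0 ⅋ ((p0 ⅋ p0⊥) ⊗ p0⊥))
  [⊗]  ⊢ p0, ((p0 ⅋ p0⊥) ⊗ p0⊥)
    [⅋]  ⊢ (p0 ⅋ p0⊥)
      [Ax]  ⊢ p0, p0⊥
    [Ax]  ⊢ p0, p0⊥

Result: YES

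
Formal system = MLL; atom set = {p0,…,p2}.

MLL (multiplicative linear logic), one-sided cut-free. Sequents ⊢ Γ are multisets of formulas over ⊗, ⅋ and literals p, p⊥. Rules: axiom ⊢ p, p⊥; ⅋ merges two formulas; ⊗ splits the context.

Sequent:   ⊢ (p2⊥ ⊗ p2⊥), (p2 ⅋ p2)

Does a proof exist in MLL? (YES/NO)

Derivation trace:
[⅋]  ⊢ (p2⊥ ⊗ p2⊥), (p2 ⅋ p2)
  [⊗]  ⊢ p2, p2, (p2⊥ ⊗ p2⊥)
    [Ax]  ⊢ p2, p2⊥
    [Ax]  ⊢ p2, p2⊥

Result: YES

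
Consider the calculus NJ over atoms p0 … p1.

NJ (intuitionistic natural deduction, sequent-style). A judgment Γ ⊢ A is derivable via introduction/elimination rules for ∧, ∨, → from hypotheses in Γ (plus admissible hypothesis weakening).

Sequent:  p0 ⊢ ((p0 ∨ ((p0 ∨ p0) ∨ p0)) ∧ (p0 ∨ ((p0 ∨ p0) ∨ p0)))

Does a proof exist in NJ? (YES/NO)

Derivation trace:
[∧I] p0 ⊢ ((p0 ∨ ((p0 ∨ p0) ∨ p0)) ∧ (p0 ∨ ((p0 ∨ p0) ∨ p0)))
  [∨I₂] p0 ⊢ (p0 ∨ ((p0 ∨ p0) ∨ p0))
    [∨I₁] p0 ⊢ ((p0 ∨ p0) ∨ p0)
      [∨I₁] p0 ⊢ (p0 ∨ p0)
        [Ax] p0 ⊢ p0
  [∨I₂] p0 ⊢ (p0 ∨ ((p0 ∨ p0) ∨ p0))
    [∨I₁] p0 ⊢ ((p0 ∨ p0) ∨ p0)
      [∨I₁] p0 ⊢ (p0 ∨ p0)
        [Ax] p0 ⊢ p0

Result: YES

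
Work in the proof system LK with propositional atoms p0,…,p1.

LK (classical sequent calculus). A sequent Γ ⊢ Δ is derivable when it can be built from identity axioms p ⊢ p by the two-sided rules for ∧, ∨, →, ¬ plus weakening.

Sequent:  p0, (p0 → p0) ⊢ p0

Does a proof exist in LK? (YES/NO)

Derivation (root first):
[→L] p0, (p0 → p0) ⊢ p0
  [WR] p0 ⊢ p0, p0
    [Ax] p0 ⊢ p0
  [WR] p0 ⊢ p0, p0
    [Ax] p0 ⊢ p0

Result: YES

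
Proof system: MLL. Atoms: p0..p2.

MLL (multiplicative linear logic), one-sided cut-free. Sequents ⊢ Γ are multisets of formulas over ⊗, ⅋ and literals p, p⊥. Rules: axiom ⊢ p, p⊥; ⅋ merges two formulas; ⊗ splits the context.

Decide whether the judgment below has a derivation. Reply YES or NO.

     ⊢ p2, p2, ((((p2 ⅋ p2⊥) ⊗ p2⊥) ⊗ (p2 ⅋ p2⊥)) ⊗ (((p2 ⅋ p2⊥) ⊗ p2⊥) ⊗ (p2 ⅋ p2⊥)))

Derivation trace:
[⊗]  ⊢ p2, p2, ((((p2 ⅋ p2⊥) ⊗ p2⊥) ⊗ (p2 ⅋ p2⊥)) ⊗ (((p2 ⅋ p2⊥) ⊗ p2⊥) ⊗ (p2 ⅋ p2⊥)))
  [⊗]  ⊢ p2, (((p2 ⅋ p2⊥) ⊗ p2⊥) ⊗ (p2 ⅋ p2⊥))
    [⊗]  ⊢ p2, ((p2 ⅋ p2⊥) ⊗ p2⊥)
      [⅋]  ⊢ (p2 ⅋ p2⊥)
        [Ax]  ⊢ p2, p2⊥
      [Ax]  ⊢ p2, p2⊥
    [⅋]  ⊢ (p2 ⅋ p2⊥)
      [Ax]  ⊢ p2, p2⊥
  [⊗]  ⊢ p2, (((p2 ⅋ p2⊥) ⊗ p2⊥) ⊗ (p2 ⅋ p2⊥))
    [⊗]  ⊢ p2, ((p2 ⅋ p2⊥) ⊗ p2⊥)
      [⅋]  ⊢ (p2 ⅋ p2⊥)
        [Ax]  ⊢ p2, p2⊥
      [Ax]  ⊢ p2, p2⊥
    [⅋]  ⊢ (p2 ⅋ p2⊥)
      [Ax]  ⊢ p2, p2⊥

Result: YES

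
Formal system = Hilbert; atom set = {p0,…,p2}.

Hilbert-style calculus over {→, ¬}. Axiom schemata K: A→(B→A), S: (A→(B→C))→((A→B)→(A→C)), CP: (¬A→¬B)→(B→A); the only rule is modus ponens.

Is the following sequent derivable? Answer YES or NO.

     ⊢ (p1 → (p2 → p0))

Enumerate valuations to refute Γ ⊢ Δ:
  v=000: Γ:[] Δ:[(p1 → (p2 → p0))=T] refutes=False
  v=001: Γ:[] Δ:[(p1 → (p2 → p0))=T] refutes=False
  v=010: Γ:[] Δ:[(p1 → (p2 → p0))=T] refutes=False
  v=011: Γ:[] Δ:[(p1 → (p2 → p0))=F] refutes=True  ← countermodel

Result: NO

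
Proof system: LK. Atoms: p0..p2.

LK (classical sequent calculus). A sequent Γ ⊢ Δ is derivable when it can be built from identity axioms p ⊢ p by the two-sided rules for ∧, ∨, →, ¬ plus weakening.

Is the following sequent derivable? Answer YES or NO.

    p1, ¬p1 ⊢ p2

Derivation (root first):
[WR] p1, ¬p1 ⊢ p2
  [¬L] p1, ¬p1 ⊢ 
    [Ax] p1 ⊢ p1

Result: YES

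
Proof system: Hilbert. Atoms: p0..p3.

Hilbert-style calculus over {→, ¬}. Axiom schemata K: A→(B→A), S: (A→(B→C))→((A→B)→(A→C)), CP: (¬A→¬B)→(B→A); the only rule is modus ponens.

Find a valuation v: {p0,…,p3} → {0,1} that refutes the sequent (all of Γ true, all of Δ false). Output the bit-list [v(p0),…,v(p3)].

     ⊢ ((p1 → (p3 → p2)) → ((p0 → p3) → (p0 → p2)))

Truth-table refutation:
  v=0000: Γ:[] Δ:[((p1 → (p3 → p2)) → ((p0 → p3) → (p0 → p2)))=T] refutes=False
  v=0001: Γ:[] Δ:[((p1 → (p3 → p2)) → ((p0 → p3) → (p0 → p2)))=T] refutes=False
  v=0010: Γ:[] Δ:[((p1 → (p3 → p2)) → ((p0 → p3) → (p0 → p2)))=T] refutes=False
  v=0011: Γ:[] Δ:[((p1 → (p3 → p2)) → ((p0 → p3) → (p0 → p2)))=T] refutes=False
  v=0100: Γ:[] Δ:[((p1 → (p3 → p2)) → ((p0 → p3) → (p0 → p2)))=T] refutes=False
  v=0101: Γ:[] Δ:[((p1 → (p3 → p2)) → ((p0 → p3) → (p0 → p2)))=T] refutes=False
  v=0110: Γ:[] Δ:[((p1 → (p3 → p2)) → ((p0 → p3) → (p0 → p2)))=T] refutes=False
  v=0111: Γ:[] Δ:[((p1 → (p3 → p2)) → ((p0 → p3) → (p0 → p2)))=T] refutes=False
  v=1000: Γ:[] Δ:[((p1 → (p3 → p2)) → ((p0 → p3) → (p0 → p2)))=T] refutes=False
  v=1001: Γ:[] Δ:[((p1 → (p3 → p2)) → ((p0 → p3) → (p0 → p2)))=F] refutes=True  ← countermodel

Result: [1, 0, 0, 1]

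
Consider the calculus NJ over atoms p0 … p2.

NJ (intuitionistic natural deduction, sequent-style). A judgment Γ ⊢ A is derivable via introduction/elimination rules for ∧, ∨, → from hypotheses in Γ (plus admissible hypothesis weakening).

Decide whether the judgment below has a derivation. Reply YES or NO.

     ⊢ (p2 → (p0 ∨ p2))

Derivation trace:
[→I]  ⊢ (p2 → (p0 ∨ p2))
  [∨I₂] p2 ⊢ (p0 ∨ p2)
    [Ax] p2 ⊢ p2

Result: YES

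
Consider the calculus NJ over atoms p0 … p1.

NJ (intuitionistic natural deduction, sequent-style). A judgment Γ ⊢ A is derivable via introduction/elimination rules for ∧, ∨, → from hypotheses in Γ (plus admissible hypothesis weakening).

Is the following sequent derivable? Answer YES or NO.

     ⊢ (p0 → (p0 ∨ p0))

Proof tree:
[→I]  ⊢ (p0 → (p0 ∨ p0))
  [∨I₁] p0 ⊢ (p0 ∨ p0)
    [Ax] p0 ⊢ p0

Result: YES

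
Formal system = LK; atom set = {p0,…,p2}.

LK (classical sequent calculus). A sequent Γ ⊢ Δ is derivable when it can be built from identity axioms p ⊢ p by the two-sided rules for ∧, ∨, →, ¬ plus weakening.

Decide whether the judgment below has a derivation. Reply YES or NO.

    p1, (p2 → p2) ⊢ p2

Search for a countermodel by truth-table:
  v=000: Γ:[p1=F, (p2 → p2)=T] Δ:[p2=F] refutes=False
  v=001: Γ:[p1=F, (p2 → p2)=T] Δ:[p2=T] refutes=False
  v=010: Γ:[p1=T, (p2 → p2)=T] Δ:[p2=F] refutes=True  ← countermodel

Result: NO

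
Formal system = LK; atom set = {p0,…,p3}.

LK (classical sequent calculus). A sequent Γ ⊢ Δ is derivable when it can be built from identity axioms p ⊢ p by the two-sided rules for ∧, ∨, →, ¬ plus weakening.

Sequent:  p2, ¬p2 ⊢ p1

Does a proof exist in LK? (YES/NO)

Proof tree:
[WR] p2, ¬p2 ⊢ p1
  [¬L] p2, ¬p2 ⊢ 
    [Ax] p2 ⊢ p2

Result: YES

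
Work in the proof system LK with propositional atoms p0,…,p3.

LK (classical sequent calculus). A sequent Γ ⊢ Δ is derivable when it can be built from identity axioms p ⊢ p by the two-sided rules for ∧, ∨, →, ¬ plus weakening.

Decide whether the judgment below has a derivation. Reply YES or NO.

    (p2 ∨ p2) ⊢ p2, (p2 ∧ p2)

Proof tree:
[∨L] (p2 ∨ p2) ⊢ p2, (p2 ∧ p2)
  [∧R] p2 ⊢ (p2 ∧ p2)
    [Ax] p2 ⊢ p2
    [Ax] p2 ⊢ p2
  [Ax] p2 ⊢ p2

Result: YES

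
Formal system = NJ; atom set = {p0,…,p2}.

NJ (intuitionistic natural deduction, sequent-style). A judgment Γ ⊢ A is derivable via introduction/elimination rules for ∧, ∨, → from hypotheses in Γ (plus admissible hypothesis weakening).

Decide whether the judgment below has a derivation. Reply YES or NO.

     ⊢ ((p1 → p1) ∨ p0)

Derivation (root first):
[∨I₁]  ⊢ ((p1 → p1) ∨ p0)
  [→I]  ⊢ (p1 → p1)
    [Ax] p1 ⊢ p1

Result: YES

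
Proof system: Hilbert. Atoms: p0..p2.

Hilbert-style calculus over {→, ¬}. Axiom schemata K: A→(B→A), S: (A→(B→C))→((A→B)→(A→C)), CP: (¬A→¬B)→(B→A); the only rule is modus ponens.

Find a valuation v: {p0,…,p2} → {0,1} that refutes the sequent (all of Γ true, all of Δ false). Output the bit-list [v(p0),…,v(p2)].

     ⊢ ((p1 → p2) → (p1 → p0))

Enumerate valuations to refute Γ ⊢ Δ:
  v=000: Γ:[] Δ:[((p1 → p2) → (p1 → p0))=T] refutes=False
  v=001: Γ:[] Δ:[((p1 → p2) → (p1 → p0))=T] refutes=False
  v=010: Γ:[] Δ:[((p1 → p2) → (p1 → p0))=T] refutes=False
  v=011: Γ:[] Δ:[((p1 → p2) → (p1 → p0))=F] refutes=True  ← countermodel

Result: [0, 1, 1]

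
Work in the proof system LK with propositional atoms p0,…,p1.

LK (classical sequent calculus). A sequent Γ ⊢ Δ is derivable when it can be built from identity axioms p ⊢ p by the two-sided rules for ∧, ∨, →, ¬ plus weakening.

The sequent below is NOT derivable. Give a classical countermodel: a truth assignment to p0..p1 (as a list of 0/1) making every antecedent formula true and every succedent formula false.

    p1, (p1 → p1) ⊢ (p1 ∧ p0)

Truth-table refutation:
  v=00: Γ:[p1=F, (p1 → p1)=T] Δ:[(p1 ∧ p0)=F] refutes=False
  v=01: Γ:[p1=T, (p1 → p1)=T] Δ:[(p1 ∧ p0)=F] refutes=True  ← countermodel

Result: [0, 1]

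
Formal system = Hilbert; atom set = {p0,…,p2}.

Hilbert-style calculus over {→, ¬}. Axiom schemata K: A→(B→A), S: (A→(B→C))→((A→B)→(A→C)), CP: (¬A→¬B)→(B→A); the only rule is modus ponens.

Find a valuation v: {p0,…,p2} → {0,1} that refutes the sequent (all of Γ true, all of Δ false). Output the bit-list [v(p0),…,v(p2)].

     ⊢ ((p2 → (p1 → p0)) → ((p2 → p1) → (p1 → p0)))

Truth-table refutation:
  v=000: Γ:[] Δ:[((p2 → (p1 → p0)) → ((p2 → p1) → (p1 → p0)))=T] refutes=False
  v=001: Γ:[] Δ:[((p2 → (p1 → p0)) → ((p2 → p1) → (p1 → p0)))=T] refutes=False
  v=010: Γ:[] Δ:[((p2 → (p1 → p0)) → ((p2 → p1) → (p1 → p0)))=F] refutes=True  ← countermodel

Result: [0, 1, 0]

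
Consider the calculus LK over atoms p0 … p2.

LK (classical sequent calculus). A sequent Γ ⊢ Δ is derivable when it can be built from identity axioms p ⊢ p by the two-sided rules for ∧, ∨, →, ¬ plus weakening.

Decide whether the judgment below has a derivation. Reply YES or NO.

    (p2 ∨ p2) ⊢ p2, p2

Derivation (root first):
[WR] (p2 ∨ p2) ⊢ p2, p2
  [∨L] (p2 ∨ p2) ⊢ p2
    [Ax] p2 ⊢ p2
    [Ax] p2 ⊢ p2

Result: YES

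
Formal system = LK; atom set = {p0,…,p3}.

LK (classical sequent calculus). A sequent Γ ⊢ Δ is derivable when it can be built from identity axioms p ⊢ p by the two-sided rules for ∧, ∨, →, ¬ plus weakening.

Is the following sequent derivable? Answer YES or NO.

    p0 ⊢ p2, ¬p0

Search for a countermodel by truth-table:
  v=0000: Γ:[p0=F] Δ:[p2=F, ¬p0=T] refutes=False
  v=0001: Γ:[p0=F] Δ:[p2=F, ¬p0=T] refutes=False
  v=0010: Γ:[p0=F] Δ:[p2=T, ¬p0=T] refutes=False
  v=0011: Γ:[p0=F] Δ:[p2=T, ¬p0=T] refutes=False
  v=0100: Γ:[p0=F] Δ:[p2=F, ¬p0=T] refutes=False
  v=0101: Γ:[p0=F] Δ:[p2=F, ¬p0=T] refutes=False
  v=0110: Γ:[p0=F] Δ:[p2=T, ¬p0=T] refutes=False
  v=0111: Γ:[p0=F] Δ:[p2=T, ¬p0=T] refutes=False
  v=1000: Γ:[p0=T] Δ:[p2=F, ¬p0=F] refutes=True  ← countermodel

Result: NO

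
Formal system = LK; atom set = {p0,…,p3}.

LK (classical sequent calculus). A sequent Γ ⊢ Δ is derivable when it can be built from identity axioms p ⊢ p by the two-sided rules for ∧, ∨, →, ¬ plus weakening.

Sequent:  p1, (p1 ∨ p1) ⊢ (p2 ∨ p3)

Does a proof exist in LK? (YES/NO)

Truth-table refutation:
  v=0000: Γ:[p1=F, (p1 ∨ p1)=F] Δ:[(p2 ∨ p3)=F] refutes=False
  v=0001: Γ:[p1=F, (p1 ∨ p1)=F] Δ:[(p2 ∨ p3)=T] refutes=False
  v=0010: Γ:[p1=F, (p1 ∨ p1)=F] Δ:[(p2 ∨ p3)=T] refutes=False
  v=0011: Γ:[p1=F, (p1 ∨ p1)=F] Δ:[(p2 ∨ p3)=T] refutes=False
  v=0100: Γ:[p1=T, (p1 ∨ p1)=T] Δ:[(p2 ∨ p3)=F] refutes=True  ← countermodel

Result: NO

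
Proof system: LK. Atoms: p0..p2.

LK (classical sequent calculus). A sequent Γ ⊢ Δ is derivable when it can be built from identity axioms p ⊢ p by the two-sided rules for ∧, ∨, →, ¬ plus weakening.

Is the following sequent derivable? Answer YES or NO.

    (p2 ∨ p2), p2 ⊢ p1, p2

Derivation (root first):
[WL] (p2 ∨ p2), p2 ⊢ p1, p2
  [∨L] (p2 ∨ p2) ⊢ p1, p2
    [WR] p2 ⊢ p2, p1
      [Ax] p2 ⊢ p2
    [Ax] p2 ⊢ p2

Result: YES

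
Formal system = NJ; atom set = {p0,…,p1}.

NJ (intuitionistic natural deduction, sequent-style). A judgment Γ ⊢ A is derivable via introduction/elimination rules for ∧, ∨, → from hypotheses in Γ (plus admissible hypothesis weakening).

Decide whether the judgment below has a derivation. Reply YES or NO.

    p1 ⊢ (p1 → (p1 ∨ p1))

Proof tree:
[→I] p1 ⊢ (p1 → (p1 ∨ p1))
  [Wk] p1, p1 ⊢ (p1 ∨ p1)
    [∨I₂] p1 ⊢ (p1 ∨ p1)
      [Ax] p1 ⊢ p1

Result: YES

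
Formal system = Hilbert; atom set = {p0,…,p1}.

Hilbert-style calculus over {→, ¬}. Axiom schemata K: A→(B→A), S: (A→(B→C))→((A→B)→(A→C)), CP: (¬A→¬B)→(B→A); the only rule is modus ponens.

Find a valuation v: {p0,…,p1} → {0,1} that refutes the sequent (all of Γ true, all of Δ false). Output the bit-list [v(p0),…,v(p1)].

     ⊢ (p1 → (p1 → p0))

Truth-table refutation:
  v=00: Γ:[] Δ:[(p1 → (p1 → p0))=T] refutes=False
  v=01: Γ:[] Δ:[(p1 → (p1 → p0))=F] refutes=True  ← countermodel

Result: [0, 1]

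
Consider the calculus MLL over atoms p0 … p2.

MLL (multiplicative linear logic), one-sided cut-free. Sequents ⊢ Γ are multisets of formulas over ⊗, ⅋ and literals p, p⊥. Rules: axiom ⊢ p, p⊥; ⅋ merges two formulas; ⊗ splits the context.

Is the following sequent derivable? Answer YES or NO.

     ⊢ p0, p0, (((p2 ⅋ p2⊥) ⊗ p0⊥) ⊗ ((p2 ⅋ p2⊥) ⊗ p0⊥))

Proof tree:
[⊗]  ⊢ p0, p0, (((p2 ⅋ p2⊥) ⊗ p0⊥) ⊗ ((p2 ⅋ p2⊥) ⊗ p0⊥))
  [⊗]  ⊢ p0, ((p2 ⅋ p2⊥) ⊗ p0⊥)
    [⅋]  ⊢ (p2 ⅋ p2⊥)
      [Ax]  ⊢ p2, p2⊥
    [Ax]  ⊢ p0, p0⊥
  [⊗]  ⊢ p0, ((p2 ⅋ p2⊥) ⊗ p0⊥)
    [⅋]  ⊢ (p2 ⅋ p2⊥)
      [Ax]  ⊢ p2, p2⊥
    [Ax]  ⊢ p0, p0⊥

Result: YES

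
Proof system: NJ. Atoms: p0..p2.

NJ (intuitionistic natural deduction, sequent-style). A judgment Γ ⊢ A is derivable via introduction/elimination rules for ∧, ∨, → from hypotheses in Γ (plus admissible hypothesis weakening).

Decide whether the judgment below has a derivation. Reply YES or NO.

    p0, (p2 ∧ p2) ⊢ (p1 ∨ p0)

Derivation trace:
[Wk] p0, (p2 ∧ p2) ⊢ (p1 ∨ p0)
  [∨I₂] p0 ⊢ (p1 ∨ p0)
    [Ax] p0 ⊢ p0

Result: YES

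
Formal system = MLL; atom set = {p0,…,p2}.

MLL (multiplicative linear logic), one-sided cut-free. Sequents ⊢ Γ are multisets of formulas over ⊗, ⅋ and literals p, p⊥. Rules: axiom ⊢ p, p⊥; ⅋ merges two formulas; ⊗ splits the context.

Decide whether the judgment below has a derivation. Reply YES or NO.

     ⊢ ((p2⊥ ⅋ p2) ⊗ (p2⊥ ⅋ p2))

Derivation trace:
[⊗]  ⊢ ((p2⊥ ⅋ p2) ⊗ (p2⊥ ⅋ p2))
  [⅋]  ⊢ (p2⊥ ⅋ p2)
    [Ax]  ⊢ p2, p2⊥
  [⅋]  ⊢ (p2⊥ ⅋ p2)
    [Ax]  ⊢ p2, p2⊥

Result: YES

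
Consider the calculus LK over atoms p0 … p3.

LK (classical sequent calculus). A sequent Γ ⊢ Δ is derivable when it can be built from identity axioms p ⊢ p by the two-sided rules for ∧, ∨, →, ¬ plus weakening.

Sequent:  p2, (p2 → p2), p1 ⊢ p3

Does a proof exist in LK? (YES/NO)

Enumerate valuations to refute Γ ⊢ Δ:
  v=0000: Γ:[p2=F, (p2 → p2)=T, p1=F] Δ:[p3=F] refutes=False
  v=0001: Γ:[p2=F, (p2 → p2)=T, p1=F] Δ:[p3=T] refutes=False
  v=0010: Γ:[p2=T, (p2 → p2)=T, p1=F] Δ:[p3=F] refutes=False
  v=0011: Γ:[p2=T, (p2 → p2)=T, p1=F] Δ:[p3=T] refutes=False
  v=0100: Γ:[p2=F, (p2 → p2)=T, p1=T] Δ:[p3=F] refutes=False
  v=0101: Γ:[p2=F, (p2 → p2)=T, p1=T] Δ:[p3=T] refutes=False
  v=0110: Γ:[p2=T, (p2 → p2)=T, p1=T] Δ:[p3=F] refutes=True  ← countermodel

Result: NO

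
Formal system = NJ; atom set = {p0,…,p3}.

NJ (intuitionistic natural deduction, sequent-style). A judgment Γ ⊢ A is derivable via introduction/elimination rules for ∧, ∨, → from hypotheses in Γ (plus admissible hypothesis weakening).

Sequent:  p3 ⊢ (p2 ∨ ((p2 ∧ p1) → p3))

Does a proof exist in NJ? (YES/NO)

Proof tree:
[∨I₂] p3 ⊢ (p2 ∨ ((p2 ∧ p1) → p3))
  [→I] p3 ⊢ ((p2 ∧ p1) → p3)
    [Wk] p3, (p2 ∧ p1) ⊢ p3
      [Ax] p3 ⊢ p3

Result: YES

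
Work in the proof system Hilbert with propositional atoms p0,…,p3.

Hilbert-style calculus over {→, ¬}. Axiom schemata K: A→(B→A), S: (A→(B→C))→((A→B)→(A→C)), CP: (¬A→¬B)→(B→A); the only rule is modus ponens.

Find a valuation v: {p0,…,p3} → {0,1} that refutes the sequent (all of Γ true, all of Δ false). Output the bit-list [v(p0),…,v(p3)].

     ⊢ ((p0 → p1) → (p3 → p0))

Truth-table refutation:
  v=0000: Γ:[] Δ:[((p0 → p1) → (p3 → p0))=T] refutes=False
  v=0001: Γ:[] Δ:[((p0 → p1) → (p3 → p0))=F] refutes=True  ← countermodel

Result: [0, 0, 0, 1]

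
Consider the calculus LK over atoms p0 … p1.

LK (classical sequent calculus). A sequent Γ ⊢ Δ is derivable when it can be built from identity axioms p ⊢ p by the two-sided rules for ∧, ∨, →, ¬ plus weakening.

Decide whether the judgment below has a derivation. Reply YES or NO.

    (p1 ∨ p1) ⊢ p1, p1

Derivation (root first):
[WR] (p1 ∨ p1) ⊢ p1, p1
  [∨L] (p1 ∨ p1) ⊢ p1
    [Ax] p1 ⊢ p1
    [Ax] p1 ⊢ p1

Result: YES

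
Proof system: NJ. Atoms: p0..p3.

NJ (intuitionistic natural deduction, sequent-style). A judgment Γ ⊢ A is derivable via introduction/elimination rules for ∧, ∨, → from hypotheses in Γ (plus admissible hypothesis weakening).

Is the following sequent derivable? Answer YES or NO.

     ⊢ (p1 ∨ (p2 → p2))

Derivation trace:
[∨I₂]  ⊢ (p1 ∨ (p2 → p2))
  [→I]  ⊢ (p2 → p2)
    [Ax] p2 ⊢ p2

Result: YES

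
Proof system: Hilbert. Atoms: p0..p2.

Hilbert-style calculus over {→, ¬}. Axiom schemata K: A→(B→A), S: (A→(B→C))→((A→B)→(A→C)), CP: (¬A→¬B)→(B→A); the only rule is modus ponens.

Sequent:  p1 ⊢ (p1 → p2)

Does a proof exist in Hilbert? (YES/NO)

Search for a countermodel by truth-table:
  v=000: Γ:[p1=F] Δ:[(p1 → p2)=T] refutes=False
  v=001: Γ:[p1=F] Δ:[(p1 → p2)=T] refutes=False
  v=010: Γ:[p1=T] Δ:[(p1 → p2)=F] refutes=True  ← countermodel

Result: NO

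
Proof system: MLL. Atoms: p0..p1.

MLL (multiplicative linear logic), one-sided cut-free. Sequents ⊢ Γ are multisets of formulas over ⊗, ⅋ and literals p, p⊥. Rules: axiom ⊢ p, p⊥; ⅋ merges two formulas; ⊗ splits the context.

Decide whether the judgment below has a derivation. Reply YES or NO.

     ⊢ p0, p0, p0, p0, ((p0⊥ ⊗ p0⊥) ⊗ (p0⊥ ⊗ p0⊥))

Derivation (root first):
[⊗]  ⊢ p0, p0, p0, p0, ((p0⊥ ⊗ p0⊥) ⊗ (p0⊥ ⊗ p0⊥))
  [⊗]  ⊢ p0, p0, (p0⊥ ⊗ p0⊥)
    [Ax]  ⊢ p0, p0⊥
    [Ax]  ⊢ p0, p0⊥
  [⊗]  ⊢ p0, p0, (p0⊥ ⊗ p0⊥)
    [Ax]  ⊢ p0, p0⊥
    [Ax]  ⊢ p0, p0⊥

Result: YES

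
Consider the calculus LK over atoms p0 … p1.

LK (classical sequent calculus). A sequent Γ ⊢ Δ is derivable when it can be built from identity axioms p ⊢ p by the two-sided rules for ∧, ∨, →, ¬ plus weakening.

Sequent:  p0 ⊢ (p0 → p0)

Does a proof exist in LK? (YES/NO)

Derivation (root first):
[→R] p0 ⊢ (p0 → p0)
  [WL] p0, p0 ⊢ p0
    [Ax] p0 ⊢ p0

Result: YES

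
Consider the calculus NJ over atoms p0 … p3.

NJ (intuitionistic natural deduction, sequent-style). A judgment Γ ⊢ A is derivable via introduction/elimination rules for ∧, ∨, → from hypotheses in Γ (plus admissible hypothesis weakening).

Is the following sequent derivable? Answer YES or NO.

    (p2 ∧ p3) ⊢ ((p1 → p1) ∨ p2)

Proof tree:
[∨I₁] (p2 ∧ p3) ⊢ ((p1 → p1) ∨ p2)
  [Wk] (p2 ∧ p3) ⊢ (p1 → p1)
    [→I]  ⊢ (p1 → p1)
      [Ax] p1 ⊢ p1

Result: YES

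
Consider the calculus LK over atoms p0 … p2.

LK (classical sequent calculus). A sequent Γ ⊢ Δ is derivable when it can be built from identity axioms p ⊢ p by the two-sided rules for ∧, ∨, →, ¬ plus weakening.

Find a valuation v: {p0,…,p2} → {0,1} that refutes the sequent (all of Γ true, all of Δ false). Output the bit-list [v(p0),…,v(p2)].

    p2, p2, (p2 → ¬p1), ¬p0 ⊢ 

Enumerate valuations to refute Γ ⊢ Δ:
  v=000: Γ:[p2=F, p2=F, (p2 → ¬p1)=T, ¬p0=T] Δ:[] refutes=False
  v=001: Γ:[p2=T, p2=T, (p2 → ¬p1)=T, ¬p0=T] Δ:[] refutes=True  ← countermodel

Result: [0, 0, 1]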